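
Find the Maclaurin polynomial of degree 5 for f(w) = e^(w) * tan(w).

Multiply the two series term by term and collect like powers.
[w^0] = 0;  [w^1] = 1;  [w^2] = 1;  [w^3] = 5/6;  [w^4] = 1/2;  [w^5] = 41/120.

41*w^5/120 + w^4/2 + 5*w^3/6 + w^2 + w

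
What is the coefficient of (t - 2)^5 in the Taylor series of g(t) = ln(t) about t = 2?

1/160

Apply the Taylor formula c_k = f^(k)(a)/k!.
g(2) = ln(2)
g′(2) = 1/2
g′′(2) = -1/4
g′′′(2) = 1/4
g^(4)(2) = -3/8
g^(5)(2) = 3/4
So c_5 = g^(5)(2)/5! = 1/160.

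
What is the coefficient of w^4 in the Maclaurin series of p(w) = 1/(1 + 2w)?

16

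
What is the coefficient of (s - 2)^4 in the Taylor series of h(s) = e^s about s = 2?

h(2) = e^(2)
h′(2) = e^(2)
h′′(2) = e^(2)
h′′′(2) = e^(2)
h^(4)(2) = e^(2)
So c_4 = h^(4)(2)/4! = e^(2)/24.

e^(2)/24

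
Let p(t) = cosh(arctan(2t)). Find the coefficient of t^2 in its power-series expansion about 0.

Let u equal the inner series; expand the outer function in u and truncate.
p(0) = 1
p′(0) = 0
p′′(0) = 4
The Taylor polynomial is Σ p^(k)(0)/k! · t^k.

2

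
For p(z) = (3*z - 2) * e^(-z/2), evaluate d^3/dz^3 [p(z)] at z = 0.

5/2

Multiply each power in the prefactor through the base expansion.
From the series, [z^3] p = 5/12; multiply by 3! = 6 to get 5/2.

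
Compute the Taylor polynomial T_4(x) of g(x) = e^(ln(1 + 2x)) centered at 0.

2*x + 1

Substitute the inner expansion into the outer series and collect powers.
g(0) = 1
g′(0) = 2
g′′(0) = 0
g′′′(0) = 0
g^(4)(0) = 0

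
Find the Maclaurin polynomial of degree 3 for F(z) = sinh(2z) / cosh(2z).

-8*z^3/3 + 2*z

Divide the numerator series by the denominator series (power-series long division).
[z^0] = 0;  [z^1] = 2;  [z^2] = 0;  [z^3] = -8/3.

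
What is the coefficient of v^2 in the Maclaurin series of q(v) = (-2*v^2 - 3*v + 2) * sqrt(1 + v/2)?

-45/16

Multiply each power in the prefactor through the base expansion.
q(0) = 2
q′(0) = -5/2
q′′(0) = -45/8
The Taylor polynomial is Σ q^(k)(0)/k! · v^k.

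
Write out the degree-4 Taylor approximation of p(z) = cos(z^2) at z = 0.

1 - z^4/2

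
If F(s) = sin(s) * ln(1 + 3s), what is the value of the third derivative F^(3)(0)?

-27

Expand each factor separately, then convolve coefficients.
The coefficient of s^3 in the expansion is -9/2, so F′′′(0) = 3! * (-9/2) = -27.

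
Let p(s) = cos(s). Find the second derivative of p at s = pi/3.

-1/2

The coefficient of (s - pi/3)^2 in the expansion is -1/4, so p′′(pi/3) = 2! * (-1/4) = -1/2.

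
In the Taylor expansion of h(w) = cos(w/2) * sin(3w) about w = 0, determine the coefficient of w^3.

Expand each factor separately, then convolve coefficients.
[w^0] = 0;  [w^1] = 3;  [w^2] = 0;  [w^3] = -39/8.

-39/8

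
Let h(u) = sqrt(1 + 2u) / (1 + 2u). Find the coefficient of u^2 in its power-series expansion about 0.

Expand each factor separately, then convolve coefficients.
[u^0] = 1;  [u^1] = -1;  [u^2] = 3/2.
So c_2 = h′′(0)/2! = 3/2.

3/2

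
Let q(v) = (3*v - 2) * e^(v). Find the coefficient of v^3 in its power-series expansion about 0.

Distribute the polynomial across the series and collect like powers.
q(0) = -2
q′(0) = 1
q′′(0) = 4
q′′′(0) = 7
So c_3 = q′′′(0)/3! = 7/6.

7/6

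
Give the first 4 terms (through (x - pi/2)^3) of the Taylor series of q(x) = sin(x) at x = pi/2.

q(pi/2) = 1
q′(pi/2) = 0
q′′(pi/2) = -1
q′′′(pi/2) = 0

1 - (x - pi/2)^2/2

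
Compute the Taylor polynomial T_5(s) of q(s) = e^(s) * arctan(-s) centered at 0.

Write out both Maclaurin series and multiply, keeping only the needed powers.

-3*s^5/40 + s^4/6 - s^3/6 - s^2 - s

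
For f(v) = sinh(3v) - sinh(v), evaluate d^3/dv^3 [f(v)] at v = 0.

26

Expand each term separately and add.
The coefficient of v^3 in the expansion is 13/3, so f′′′(0) = 3! * (13/3) = 26.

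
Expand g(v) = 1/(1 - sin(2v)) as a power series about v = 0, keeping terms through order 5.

Plug the Maclaurin series of the inner function into that of the outer and collect terms.
[v^0] = 1;  [v^1] = 2;  [v^2] = 4;  [v^3] = 20/3;  [v^4] = 32/3;  [v^5] = 244/15.

244*v^5/15 + 32*v^4/3 + 20*v^3/3 + 4*v^2 + 2*v + 1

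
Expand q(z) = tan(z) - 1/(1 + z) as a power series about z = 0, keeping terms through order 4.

-z^4 + 4*z^3/3 - z^2 + 2*z - 1

Expand each term separately and add.
q(0) = -1
q′(0) = 2
q′′(0) = -2
q′′′(0) = 8
q^(4)(0) = -24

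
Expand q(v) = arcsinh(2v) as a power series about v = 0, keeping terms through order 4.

[v^0] = 0;  [v^1] = 2;  [v^2] = 0;  [v^3] = -4/3;  [v^4] = 0.

-4*v^3/3 + 2*v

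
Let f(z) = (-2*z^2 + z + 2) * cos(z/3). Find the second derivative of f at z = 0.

-38/9

Distribute the polynomial across the series and collect like powers.
The coefficient of z^2 in the expansion is -19/9, so f′′(0) = 2! * (-19/9) = -38/9.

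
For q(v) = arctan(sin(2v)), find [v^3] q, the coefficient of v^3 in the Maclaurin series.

Compose series: expand the inner function first, then feed it into the outer expansion.
[v^0] = 0;  [v^1] = 2;  [v^2] = 0;  [v^3] = -4.
So c_3 = q′′′(0)/3! = -4.

-4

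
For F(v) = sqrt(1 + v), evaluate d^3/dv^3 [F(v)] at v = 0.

3/8

Differentiate repeatedly and evaluate at the center.
From the series, [v^3] F = 1/16; multiply by 3! = 6 to get 3/8.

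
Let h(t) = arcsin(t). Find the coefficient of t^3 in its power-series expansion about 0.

1/6

h(0) = 0
h′(0) = 1
h′′(0) = 0
h′′′(0) = 1
The Taylor polynomial is Σ h^(k)(0)/k! · t^k.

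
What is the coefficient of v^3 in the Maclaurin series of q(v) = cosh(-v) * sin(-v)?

-1/3

Write out both Maclaurin series and multiply, keeping only the needed powers.
q(0) = 0
q′(0) = -1
q′′(0) = 0
q′′′(0) = -2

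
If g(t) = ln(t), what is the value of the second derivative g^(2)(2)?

Apply the Taylor formula c_k = f^(k)(a)/k!.
The coefficient of (t - 2)^2 in the expansion is -1/8, so g′′(2) = 2! * (-1/8) = -1/4.

-1/4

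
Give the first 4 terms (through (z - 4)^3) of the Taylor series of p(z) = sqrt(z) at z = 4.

(z - 4)^3/512 - (z - 4)^2/64 + (z - 4)/4 + 2

Use the known series and substitute for the argument.
p(4) = 2
p′(4) = 1/4
p′′(4) = -1/32
p′′′(4) = 3/256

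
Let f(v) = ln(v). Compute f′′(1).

-1

Differentiate repeatedly and evaluate at the center.
The coefficient of (v - 1)^2 in the expansion is -1/2, so f′′(1) = 2! * (-1/2) = -1.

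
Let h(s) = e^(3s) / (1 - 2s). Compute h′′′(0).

Take the Cauchy product of the two expansions.
The coefficient of s^3 in the expansion is 67/2, so h′′′(0) = 3! * (67/2) = 201.

201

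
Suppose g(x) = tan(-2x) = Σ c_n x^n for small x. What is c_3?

[x^0] = 0;  [x^1] = -2;  [x^2] = 0;  [x^3] = -8/3.

-8/3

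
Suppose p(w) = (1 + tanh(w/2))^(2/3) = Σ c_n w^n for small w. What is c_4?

11/3888

Substitute the inner expansion into the outer series and collect powers.
p(0) = 1
p′(0) = 1/3
p′′(0) = -1/18
p′′′(0) = -7/54
p^(4)(0) = 11/162
So c_4 = p^(4)(0)/4! = 11/3888.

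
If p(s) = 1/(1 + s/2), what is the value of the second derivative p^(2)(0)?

Differentiate repeatedly and evaluate at the center.
The coefficient of s^2 in the expansion is 1/4, so p′′(0) = 2! * (1/4) = 1/2.

1/2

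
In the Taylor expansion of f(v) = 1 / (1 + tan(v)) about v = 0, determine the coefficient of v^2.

Use the geometric series for the reciprocal, then substitute.
[v^0] = 1;  [v^1] = -1;  [v^2] = 1.

1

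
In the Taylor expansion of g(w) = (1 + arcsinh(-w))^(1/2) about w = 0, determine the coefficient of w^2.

-1/8

Substitute the inner expansion into the outer series and collect powers.
[w^0] = 1;  [w^1] = -1/2;  [w^2] = -1/8.
So c_2 = g′′(0)/2! = -1/8.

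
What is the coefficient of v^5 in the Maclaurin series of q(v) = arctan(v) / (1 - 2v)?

Multiply the two series term by term and collect like powers.
[v^0] = 0;  [v^1] = 1;  [v^2] = 2;  [v^3] = 11/3;  [v^4] = 22/3;  [v^5] = 223/15.

223/15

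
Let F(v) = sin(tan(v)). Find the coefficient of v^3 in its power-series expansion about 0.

1/6

Compose series: expand the inner function first, then feed it into the outer expansion.
F(0) = 0
F′(0) = 1
F′′(0) = 0
F′′′(0) = 1
So c_3 = F′′′(0)/3! = 1/6.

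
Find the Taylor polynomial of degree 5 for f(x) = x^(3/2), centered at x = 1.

-3*(x - 1)^5/256 + 3*(x - 1)^4/128 - (x - 1)^3/16 + 3*(x - 1)^2/8 + 3*(x - 1)/2 + 1

[(x - 1)^0] = 1;  [(x - 1)^1] = 3/2;  [(x - 1)^2] = 3/8;  [(x - 1)^3] = -1/16;  [(x - 1)^4] = 3/128;  [(x - 1)^5] = -3/256.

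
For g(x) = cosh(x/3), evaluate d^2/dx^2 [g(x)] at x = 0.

1/9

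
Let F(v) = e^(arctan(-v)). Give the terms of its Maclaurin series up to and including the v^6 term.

29*v^6/144 - v^5/24 - 7*v^4/24 + v^3/6 + v^2/2 - v + 1

Plug the Maclaurin series of the inner function into that of the outer and collect terms.
F(0) = 1
F′(0) = -1
F′′(0) = 1
F′′′(0) = 1
F^(4)(0) = -7
F^(5)(0) = -5
F^(6)(0) = 145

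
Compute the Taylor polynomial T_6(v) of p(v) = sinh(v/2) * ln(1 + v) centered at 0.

Multiply the two series term by term and collect like powers.

247*v^6/2304 - 13*v^5/96 + 3*v^4/16 - v^3/4 + v^2/2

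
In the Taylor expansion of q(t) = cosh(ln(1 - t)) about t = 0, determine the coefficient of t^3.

1/2

Let u equal the inner series; expand the outer function in u and truncate.
So c_3 = q′′′(0)/3! = 1/2.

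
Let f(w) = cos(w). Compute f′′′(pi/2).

1

Apply the Taylor formula c_k = f^(k)(a)/k!.
The coefficient of (w - pi/2)^3 in the expansion is 1/6, so f′′′(pi/2) = 3! * (1/6) = 1.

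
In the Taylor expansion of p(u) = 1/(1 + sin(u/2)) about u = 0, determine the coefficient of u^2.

Substitute the inner expansion into the outer series and collect powers.
[u^0] = 1;  [u^1] = -1/2;  [u^2] = 1/4.

1/4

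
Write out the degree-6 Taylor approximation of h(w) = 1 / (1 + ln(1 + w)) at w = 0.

3289*w^6/360 - 347*w^5/60 + 11*w^4/3 - 7*w^3/3 + 3*w^2/2 - w + 1

Write 1/(1+u) = 1 - u + u^2 - u^3 + ... and substitute the series for u.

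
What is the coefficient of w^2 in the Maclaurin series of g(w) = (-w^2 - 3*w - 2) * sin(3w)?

Multiply each power in the prefactor through the base expansion.
g(0) = 0
g′(0) = -6
g′′(0) = -18
Dividing each by k! gives the coefficients c_0, ..., c_2.

-9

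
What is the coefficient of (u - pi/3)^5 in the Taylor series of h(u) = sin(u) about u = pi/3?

[(u - pi/3)^0] = sqrt(3)/2;  [(u - pi/3)^1] = 1/2;  [(u - pi/3)^2] = -sqrt(3)/4;  [(u - pi/3)^3] = -1/12;  [(u - pi/3)^4] = sqrt(3)/48;  [(u - pi/3)^5] = 1/240.
So c_5 = h^(5)(pi/3)/5! = 1/240.

1/240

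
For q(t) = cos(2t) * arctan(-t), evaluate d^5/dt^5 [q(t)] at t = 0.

Expand each factor separately, then convolve coefficients.
The coefficient of t^5 in the expansion is -23/15, so q^(5)(0) = 5! * (-23/15) = -184.

-184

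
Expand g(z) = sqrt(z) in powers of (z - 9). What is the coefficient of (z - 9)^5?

7/5038848

c_5 = g^(5)(9)/5! = 7/5038848.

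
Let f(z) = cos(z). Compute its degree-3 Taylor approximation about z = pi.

Use the known series and substitute for the argument.
f(pi) = -1
f′(pi) = 0
f′′(pi) = 1
f′′′(pi) = 0

(z - pi)^2/2 - 1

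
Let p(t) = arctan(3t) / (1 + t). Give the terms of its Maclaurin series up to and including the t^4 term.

Take the Cauchy product of the two expansions.

6*t^4 - 6*t^3 - 3*t^2 + 3*t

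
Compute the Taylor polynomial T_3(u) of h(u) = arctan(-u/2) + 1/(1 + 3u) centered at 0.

Add the two expansions coefficient-wise.
h(0) = 1
h′(0) = -7/2
h′′(0) = 18
h′′′(0) = -647/4

-647*u^3/24 + 9*u^2 - 7*u/2 + 1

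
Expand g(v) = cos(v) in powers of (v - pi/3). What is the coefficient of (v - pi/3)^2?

-1/4

c_2 = g′′(pi/3)/2! = -1/4.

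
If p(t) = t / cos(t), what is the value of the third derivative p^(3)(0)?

Divide the numerator series by the denominator series (power-series long division).
From the series, [t^3] p = 1/2; multiply by 3! = 6 to get 3.

3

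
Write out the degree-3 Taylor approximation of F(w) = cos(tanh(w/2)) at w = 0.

1 - w^2/8

Substitute the inner expansion into the outer series and collect powers.
[w^0] = 1;  [w^1] = 0;  [w^2] = -1/8;  [w^3] = 0.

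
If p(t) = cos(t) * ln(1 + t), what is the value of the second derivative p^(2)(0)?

-1

Expand each factor separately, then convolve coefficients.
From the series, [t^2] p = -1/2; multiply by 2! = 2 to get -1.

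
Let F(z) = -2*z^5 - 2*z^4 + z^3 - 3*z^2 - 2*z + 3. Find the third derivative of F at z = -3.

Differentiate repeatedly and evaluate at the center.
The coefficient of (z + 3)^3 in the expansion is -155, so F′′′(-3) = 3! * (-155) = -930.

-930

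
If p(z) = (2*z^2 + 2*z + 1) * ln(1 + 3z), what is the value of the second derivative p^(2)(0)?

3

Shift and add copies of the series according to the polynomial's terms.
The coefficient of z^2 in the expansion is 3/2, so p′′(0) = 2! * (3/2) = 3.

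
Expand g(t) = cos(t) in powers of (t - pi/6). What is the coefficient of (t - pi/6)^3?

1/12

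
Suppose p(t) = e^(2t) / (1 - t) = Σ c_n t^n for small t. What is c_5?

Expand each factor separately, then convolve coefficients.
p(0) = 1
p′(0) = 3
p′′(0) = 10
p′′′(0) = 38
p^(4)(0) = 168
p^(5)(0) = 872
So c_5 = p^(5)(0)/5! = 109/15.

109/15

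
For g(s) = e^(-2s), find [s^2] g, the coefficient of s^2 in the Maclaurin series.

2

[s^0] = 1;  [s^1] = -2;  [s^2] = 2.
So c_2 = g′′(0)/2! = 2.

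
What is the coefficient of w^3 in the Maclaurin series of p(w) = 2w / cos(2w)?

Invert the denominator's series and multiply.
[w^0] = 0;  [w^1] = 2;  [w^2] = 0;  [w^3] = 4.

4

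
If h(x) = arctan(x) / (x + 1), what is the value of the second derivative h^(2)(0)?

Use 1/(1 - r) = Σ r^k on the denominator, then take the Cauchy product.
From the series, [x^2] h = -1; multiply by 2! = 2 to get -2.

-2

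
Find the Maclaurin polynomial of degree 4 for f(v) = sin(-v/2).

v^3/48 - v/2

f(0) = 0
f′(0) = -1/2
f′′(0) = 0
f′′′(0) = 1/8
f^(4)(0) = 0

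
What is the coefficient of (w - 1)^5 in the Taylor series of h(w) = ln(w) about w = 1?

1/5

h(1) = 0
h′(1) = 1
h′′(1) = -1
h′′′(1) = 2
h^(4)(1) = -6
h^(5)(1) = 24
So c_5 = h^(5)(1)/5! = 1/5.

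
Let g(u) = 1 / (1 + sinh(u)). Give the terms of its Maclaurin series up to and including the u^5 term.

Use the geometric series for the reciprocal, then substitute.
g(0) = 1
g′(0) = -1
g′′(0) = 2
g′′′(0) = -7
g^(4)(0) = 32
g^(5)(0) = -181

-181*u^5/120 + 4*u^4/3 - 7*u^3/6 + u^2 - u + 1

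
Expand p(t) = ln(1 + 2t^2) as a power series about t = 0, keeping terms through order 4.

-2*t^4 + 2*t^2

[t^0] = 0;  [t^1] = 0;  [t^2] = 2;  [t^3] = 0;  [t^4] = -2.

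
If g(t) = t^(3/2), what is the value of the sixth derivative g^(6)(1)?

Differentiate repeatedly and evaluate at the center.
The coefficient of (t - 1)^6 in the expansion is 7/1024, so g^(6)(1) = 6! * (7/1024) = 315/64.

315/64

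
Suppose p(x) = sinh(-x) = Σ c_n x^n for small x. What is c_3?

[x^0] = 0;  [x^1] = -1;  [x^2] = 0;  [x^3] = -1/6.
So c_3 = p′′′(0)/3! = -1/6.

-1/6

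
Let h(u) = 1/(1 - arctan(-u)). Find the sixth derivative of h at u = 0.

128

Substitute the inner expansion into the outer series and collect powers.
The coefficient of u^6 in the expansion is 8/45, so h^(6)(0) = 6! * (8/45) = 128.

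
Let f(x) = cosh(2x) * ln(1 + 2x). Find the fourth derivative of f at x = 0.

-192

Write out both Maclaurin series and multiply, keeping only the needed powers.
From the series, [x^4] f = -8; multiply by 4! = 24 to get -192.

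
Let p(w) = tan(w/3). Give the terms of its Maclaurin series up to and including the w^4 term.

Compute the successive derivatives at the expansion point and divide by k!.
p(0) = 0
p′(0) = 1/3
p′′(0) = 0
p′′′(0) = 2/27
p^(4)(0) = 0
Then c_k = p^(k)(0)/k! gives each Taylor coefficient.

w^3/81 + w/3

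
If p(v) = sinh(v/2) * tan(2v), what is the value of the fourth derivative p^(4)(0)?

Multiply the two series term by term and collect like powers.
From the series, [v^4] p = 11/8; multiply by 4! = 24 to get 33.

33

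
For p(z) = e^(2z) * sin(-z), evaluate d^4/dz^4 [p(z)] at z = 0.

Multiply the two series term by term and collect like powers.
The coefficient of z^4 in the expansion is -1, so p^(4)(0) = 4! * (-1) = -24.

-24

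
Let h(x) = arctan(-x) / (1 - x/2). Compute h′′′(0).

Write out both Maclaurin series and multiply, keeping only the needed powers.
From the series, [x^3] h = 1/12; multiply by 3! = 6 to get 1/2.

1/2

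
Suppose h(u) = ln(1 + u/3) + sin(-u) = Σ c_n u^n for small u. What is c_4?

-1/324

Expand each term separately and add.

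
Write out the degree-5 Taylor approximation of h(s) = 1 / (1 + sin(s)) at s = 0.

-61*s^5/120 + 2*s^4/3 - 5*s^3/6 + s^2 - s + 1

Use the geometric series for the reciprocal, then substitute.
[s^0] = 1;  [s^1] = -1;  [s^2] = 1;  [s^3] = -5/6;  [s^4] = 2/3;  [s^5] = -61/120.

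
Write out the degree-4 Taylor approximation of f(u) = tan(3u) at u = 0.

9*u^3 + 3*u

Differentiate repeatedly and evaluate at the center.
[u^0] = 0;  [u^1] = 3;  [u^2] = 0;  [u^3] = 9;  [u^4] = 0.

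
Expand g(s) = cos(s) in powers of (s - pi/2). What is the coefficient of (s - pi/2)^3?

1/6

Differentiate repeatedly and evaluate at the center.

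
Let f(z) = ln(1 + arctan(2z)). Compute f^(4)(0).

32

Let u equal the inner series; expand the outer function in u and truncate.
The coefficient of z^4 in the expansion is 4/3, so f^(4)(0) = 4! * (4/3) = 32.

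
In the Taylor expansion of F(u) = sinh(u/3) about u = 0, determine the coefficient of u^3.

[u^0] = 0;  [u^1] = 1/3;  [u^2] = 0;  [u^3] = 1/162.
So c_3 = F′′′(0)/3! = 1/162.

1/162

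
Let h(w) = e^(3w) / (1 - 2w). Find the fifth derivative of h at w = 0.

17133

Multiply the two series term by term and collect like powers.
The coefficient of w^5 in the expansion is 5711/40, so h^(5)(0) = 5! * (5711/40) = 17133.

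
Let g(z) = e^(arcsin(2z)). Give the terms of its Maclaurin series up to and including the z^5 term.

16*z^5/3 + 10*z^4/3 + 8*z^3/3 + 2*z^2 + 2*z + 1

Substitute the inner expansion into the outer series and collect powers.
g(0) = 1
g′(0) = 2
g′′(0) = 4
g′′′(0) = 16
g^(4)(0) = 80
g^(5)(0) = 640
Then c_k = g^(k)(0)/k! gives each Taylor coefficient.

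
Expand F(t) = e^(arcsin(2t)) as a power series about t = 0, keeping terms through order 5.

16*t^5/3 + 10*t^4/3 + 8*t^3/3 + 2*t^2 + 2*t + 1

Compose series: expand the inner function first, then feed it into the outer expansion.
F(0) = 1
F′(0) = 2
F′′(0) = 4
F′′′(0) = 16
F^(4)(0) = 80
F^(5)(0) = 640
Dividing each by k! gives the coefficients c_0, ..., c_5.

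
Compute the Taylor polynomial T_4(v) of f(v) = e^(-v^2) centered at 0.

Compute the successive derivatives at the expansion point and divide by k!.
f(0) = 1
f′(0) = 0
f′′(0) = -2
f′′′(0) = 0
f^(4)(0) = 12
The Taylor polynomial is Σ f^(k)(0)/k! · v^k.

v^4/2 - v^2 + 1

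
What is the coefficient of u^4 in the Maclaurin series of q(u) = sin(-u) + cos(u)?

Add the two expansions coefficient-wise.
[u^0] = 1;  [u^1] = -1;  [u^2] = -1/2;  [u^3] = 1/6;  [u^4] = 1/24.

1/24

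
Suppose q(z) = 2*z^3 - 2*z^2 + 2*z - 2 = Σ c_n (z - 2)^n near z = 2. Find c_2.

10

q(2) = 10
q′(2) = 18
q′′(2) = 20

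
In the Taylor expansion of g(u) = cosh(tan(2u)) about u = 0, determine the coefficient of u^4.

Plug the Maclaurin series of the inner function into that of the outer and collect terms.

6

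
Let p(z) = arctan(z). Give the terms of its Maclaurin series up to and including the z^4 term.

-z^3/3 + z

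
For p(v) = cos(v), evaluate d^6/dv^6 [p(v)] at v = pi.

1

From the series, [(v - pi)^6] p = 1/720; multiply by 6! = 720 to get 1.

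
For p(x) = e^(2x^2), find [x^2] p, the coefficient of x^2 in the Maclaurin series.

2

Compute the successive derivatives at the expansion point and divide by k!.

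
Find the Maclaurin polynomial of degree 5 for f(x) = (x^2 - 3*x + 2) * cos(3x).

Multiply each power in the prefactor through the base expansion.
[x^0] = 2;  [x^1] = -3;  [x^2] = -8;  [x^3] = 27/2;  [x^4] = 9/4;  [x^5] = -81/8.

-81*x^5/8 + 9*x^4/4 + 27*x^3/2 - 8*x^2 - 3*x + 2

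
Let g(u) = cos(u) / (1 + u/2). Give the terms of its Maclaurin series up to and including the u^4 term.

-u^4/48 + u^3/8 - u^2/4 - u/2 + 1

Write out both Maclaurin series and multiply, keeping only the needed powers.
g(0) = 1
g′(0) = -1/2
g′′(0) = -1/2
g′′′(0) = 3/4
g^(4)(0) = -1/2
The Taylor polynomial is Σ g^(k)(0)/k! · u^k.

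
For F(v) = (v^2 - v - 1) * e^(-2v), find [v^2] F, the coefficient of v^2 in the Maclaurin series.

Multiply each power in the prefactor through the base expansion.
F(0) = -1
F′(0) = 1
F′′(0) = 2

1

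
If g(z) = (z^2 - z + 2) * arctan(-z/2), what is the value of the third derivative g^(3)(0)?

Shift and add copies of the series according to the polynomial's terms.
The coefficient of z^3 in the expansion is -5/12, so g′′′(0) = 3! * (-5/12) = -5/2.

-5/2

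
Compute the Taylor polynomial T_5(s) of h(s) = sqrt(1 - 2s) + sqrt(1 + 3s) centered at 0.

1477*s^5/256 - 485*s^4/128 + 19*s^3/16 - 13*s^2/8 + s/2 + 2

Expand each term separately and add.
h(0) = 2
h′(0) = 1/2
h′′(0) = -13/4
h′′′(0) = 57/8
h^(4)(0) = -243*2^(18/175)*3^(3/35)*5^(12/25)*7^(159/175)/40
h^(5)(0) = 22155/32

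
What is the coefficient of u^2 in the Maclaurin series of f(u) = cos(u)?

f(0) = 1
f′(0) = 0
f′′(0) = -1
The Taylor polynomial is Σ f^(k)(0)/k! · u^k.

-1/2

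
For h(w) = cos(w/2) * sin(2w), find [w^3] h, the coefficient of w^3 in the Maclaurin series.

Take the Cauchy product of the two expansions.
h(0) = 0
h′(0) = 2
h′′(0) = 0
h′′′(0) = -19/2

-19/12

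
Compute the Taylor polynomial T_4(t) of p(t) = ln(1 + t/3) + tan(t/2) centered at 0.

Add the two expansions coefficient-wise.
[t^0] = 0;  [t^1] = 5/6;  [t^2] = -1/18;  [t^3] = 35/648;  [t^4] = -1/324.

-t^4/324 + 35*t^3/648 - t^2/18 + 5*t/6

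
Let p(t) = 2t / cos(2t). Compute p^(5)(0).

800

Write the quotient as an unknown series and match coefficients against numerator = denominator · series.
The coefficient of t^5 in the expansion is 20/3, so p^(5)(0) = 5! * (20/3) = 800.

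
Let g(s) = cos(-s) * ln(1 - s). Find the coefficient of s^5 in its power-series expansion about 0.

Write out both Maclaurin series and multiply, keeping only the needed powers.
g(0) = 0
g′(0) = -1
g′′(0) = -1
g′′′(0) = 1
g^(4)(0) = 0
g^(5)(0) = -9
Then c_k = g^(k)(0)/k! gives each Taylor coefficient.

-3/40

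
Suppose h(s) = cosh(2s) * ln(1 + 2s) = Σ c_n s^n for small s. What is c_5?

Expand each factor separately, then convolve coefficients.
[s^0] = 0;  [s^1] = 2;  [s^2] = -2;  [s^3] = 20/3;  [s^4] = -8;  [s^5] = 196/15.

196/15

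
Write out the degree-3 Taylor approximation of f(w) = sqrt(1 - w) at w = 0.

-w^3/16 - w^2/8 - w/2 + 1

[w^0] = 1;  [w^1] = -1/2;  [w^2] = -1/8;  [w^3] = -1/16.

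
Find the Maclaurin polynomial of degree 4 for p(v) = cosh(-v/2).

Use the known series and substitute for the argument.
p(0) = 1
p′(0) = 0
p′′(0) = 1/4
p′′′(0) = 0
p^(4)(0) = 1/16

v^4/384 + v^2/8 + 1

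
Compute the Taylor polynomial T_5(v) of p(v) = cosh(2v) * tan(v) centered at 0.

Expand each factor separately, then convolve coefficients.
p(0) = 0
p′(0) = 1
p′′(0) = 0
p′′′(0) = 14
p^(4)(0) = 0
p^(5)(0) = 176
The Taylor polynomial is Σ p^(k)(0)/k! · v^k.

22*v^5/15 + 7*v^3/3 + v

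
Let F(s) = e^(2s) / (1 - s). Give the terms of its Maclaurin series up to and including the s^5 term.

109*s^5/15 + 7*s^4 + 19*s^3/3 + 5*s^2 + 3*s + 1

Multiply the numerator's expansion by the denominator's geometric series.
F(0) = 1
F′(0) = 3
F′′(0) = 10
F′′′(0) = 38
F^(4)(0) = 168
F^(5)(0) = 872
The Taylor polynomial is Σ F^(k)(0)/k! · s^k.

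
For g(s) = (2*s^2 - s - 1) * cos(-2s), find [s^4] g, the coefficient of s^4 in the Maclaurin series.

Multiply each power in the prefactor through the base expansion.
g(0) = -1
g′(0) = -1
g′′(0) = 8
g′′′(0) = 12
g^(4)(0) = -112

-14/3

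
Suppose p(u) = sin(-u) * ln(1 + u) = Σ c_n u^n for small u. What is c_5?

1/6

Write out both Maclaurin series and multiply, keeping only the needed powers.
p(0) = 0
p′(0) = 0
p′′(0) = -2
p′′′(0) = 3
p^(4)(0) = -4
p^(5)(0) = 20
So c_5 = p^(5)(0)/5! = 1/6.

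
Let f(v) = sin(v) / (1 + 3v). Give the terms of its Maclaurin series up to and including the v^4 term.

-53*v^4/2 + 53*v^3/6 - 3*v^2 + v

Write out both Maclaurin series and multiply, keeping only the needed powers.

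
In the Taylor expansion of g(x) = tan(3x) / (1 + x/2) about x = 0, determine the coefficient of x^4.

-39/8

Expand each factor separately, then convolve coefficients.
g(0) = 0
g′(0) = 3
g′′(0) = -3
g′′′(0) = 117/2
g^(4)(0) = -117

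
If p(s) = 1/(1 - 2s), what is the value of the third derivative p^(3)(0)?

48

Differentiate repeatedly and evaluate at the center.
The coefficient of s^3 in the expansion is 8, so p′′′(0) = 3! * (8) = 48.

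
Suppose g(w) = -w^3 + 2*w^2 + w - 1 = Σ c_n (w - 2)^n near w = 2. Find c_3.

-1

g(2) = 1
g′(2) = -3
g′′(2) = -8
g′′′(2) = -6
Dividing each by k! gives the coefficients c_0, ..., c_3.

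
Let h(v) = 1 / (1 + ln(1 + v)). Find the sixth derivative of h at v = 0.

Expand as Σ (-1)^k u^k with u equal to the inner function's series.
The coefficient of v^6 in the expansion is 3289/360, so h^(6)(0) = 6! * (3289/360) = 6578.

6578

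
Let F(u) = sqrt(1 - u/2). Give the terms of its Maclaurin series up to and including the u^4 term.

F(0) = 1
F′(0) = -1/4
F′′(0) = -1/16
F′′′(0) = -3/64
F^(4)(0) = -15/256
Dividing each by k! gives the coefficients c_0, ..., c_4.

-5*u^4/2048 - u^3/128 - u^2/32 - u/4 + 1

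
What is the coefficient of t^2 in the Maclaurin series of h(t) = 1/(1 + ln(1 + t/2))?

3/8

Let u equal the inner series; expand the outer function in u and truncate.
[t^0] = 1;  [t^1] = -1/2;  [t^2] = 3/8.
So c_2 = h′′(0)/2! = 3/8.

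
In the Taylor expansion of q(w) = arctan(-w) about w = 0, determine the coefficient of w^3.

Compute the successive derivatives at the expansion point and divide by k!.
q(0) = 0
q′(0) = -1
q′′(0) = 0
q′′′(0) = 2

1/3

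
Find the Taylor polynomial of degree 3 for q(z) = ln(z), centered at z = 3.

(z - 3)^3/81 - (z - 3)^2/18 + (z - 3)/3 + ln(3)

Apply the Taylor formula c_k = f^(k)(a)/k!.
q(3) = ln(3)
q′(3) = 1/3
q′′(3) = -1/9
q′′′(3) = 2/27
The Taylor polynomial is Σ q^(k)(3)/k! · (z - 3)^k.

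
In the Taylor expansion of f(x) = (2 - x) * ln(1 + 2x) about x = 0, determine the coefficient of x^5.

Multiply each power in the prefactor through the base expansion.
f(0) = 0
f′(0) = 4
f′′(0) = -12
f′′′(0) = 44
f^(4)(0) = -256
f^(5)(0) = 2016
Dividing each by k! gives the coefficients c_0, ..., c_5.

84/5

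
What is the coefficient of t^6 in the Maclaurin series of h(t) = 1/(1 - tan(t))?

Substitute the inner expansion into the outer series and collect powers.
h(0) = 1
h′(0) = 1
h′′(0) = 2
h′′′(0) = 8
h^(4)(0) = 40
h^(5)(0) = 256
h^(6)(0) = 1952
So c_6 = h^(6)(0)/6! = 122/45.

122/45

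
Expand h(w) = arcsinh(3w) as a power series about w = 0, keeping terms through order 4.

-9*w^3/2 + 3*w

Apply the Taylor formula c_k = f^(k)(a)/k!.
h(0) = 0
h′(0) = 3
h′′(0) = 0
h′′′(0) = -27
h^(4)(0) = 0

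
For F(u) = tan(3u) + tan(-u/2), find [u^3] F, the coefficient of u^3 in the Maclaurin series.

215/24

Combine the two series term by term.
[u^0] = 0;  [u^1] = 5/2;  [u^2] = 0;  [u^3] = 215/24.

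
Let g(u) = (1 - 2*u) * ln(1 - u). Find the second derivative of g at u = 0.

Distribute the polynomial across the series and collect like powers.
The coefficient of u^2 in the expansion is 3/2, so g′′(0) = 2! * (3/2) = 3.

3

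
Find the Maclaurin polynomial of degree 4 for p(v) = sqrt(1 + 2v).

-5*v^4/8 + v^3/2 - v^2/2 + v + 1

Compute the successive derivatives at the expansion point and divide by k!.
p(0) = 1
p′(0) = 1
p′′(0) = -1
p′′′(0) = 3
p^(4)(0) = -15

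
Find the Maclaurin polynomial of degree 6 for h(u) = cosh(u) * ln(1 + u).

-5*u^6/16 + 49*u^5/120 - u^4/2 + 5*u^3/6 - u^2/2 + u

Expand each factor separately, then convolve coefficients.
[u^0] = 0;  [u^1] = 1;  [u^2] = -1/2;  [u^3] = 5/6;  [u^4] = -1/2;  [u^5] = 49/120;  [u^6] = -5/16.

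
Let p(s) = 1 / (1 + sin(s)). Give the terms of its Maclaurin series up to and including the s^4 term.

2*s^4/3 - 5*s^3/6 + s^2 - s + 1

Write 1/(1+u) = 1 - u + u^2 - u^3 + ... and substitute the series for u.
p(0) = 1
p′(0) = -1
p′′(0) = 2
p′′′(0) = -5
p^(4)(0) = 16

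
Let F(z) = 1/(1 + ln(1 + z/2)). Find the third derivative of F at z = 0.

Let u equal the inner series; expand the outer function in u and truncate.
The coefficient of z^3 in the expansion is -7/24, so F′′′(0) = 3! * (-7/24) = -7/4.

-7/4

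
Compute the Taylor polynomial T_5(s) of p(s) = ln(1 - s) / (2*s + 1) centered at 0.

-391*s^5/30 + 77*s^4/12 - 10*s^3/3 + 3*s^2/2 - s

Expand 1/(denominator) as a geometric series and multiply by the numerator's series.
p(0) = 0
p′(0) = -1
p′′(0) = 3
p′′′(0) = -20
p^(4)(0) = 154
p^(5)(0) = -1564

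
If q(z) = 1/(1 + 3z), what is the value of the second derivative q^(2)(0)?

18

Differentiate repeatedly and evaluate at the center.
The coefficient of z^2 in the expansion is 9, so q′′(0) = 2! * (9) = 18.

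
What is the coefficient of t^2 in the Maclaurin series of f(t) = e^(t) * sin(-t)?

-1

Expand each factor separately, then convolve coefficients.
f(0) = 0
f′(0) = -1
f′′(0) = -2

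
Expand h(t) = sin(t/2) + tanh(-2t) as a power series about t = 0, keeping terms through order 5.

-5461*t^5/1280 + 127*t^3/48 - 3*t/2

Expand each term separately and add.
[t^0] = 0;  [t^1] = -3/2;  [t^2] = 0;  [t^3] = 127/48;  [t^4] = 0;  [t^5] = -5461/1280.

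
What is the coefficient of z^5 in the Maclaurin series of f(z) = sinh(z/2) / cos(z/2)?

3/320

Divide the numerator series by the denominator series (power-series long division).
f(0) = 0
f′(0) = 1/2
f′′(0) = 0
f′′′(0) = 1/2
f^(4)(0) = 0
f^(5)(0) = 9/8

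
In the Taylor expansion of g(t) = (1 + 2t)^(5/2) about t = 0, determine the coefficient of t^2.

Apply the Taylor formula c_k = f^(k)(a)/k!.
g(0) = 1
g′(0) = 5
g′′(0) = 15
Then c_k = g^(k)(0)/k! gives each Taylor coefficient.

15/2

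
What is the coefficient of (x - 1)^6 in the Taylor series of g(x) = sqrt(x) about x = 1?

g(1) = 1
g′(1) = 1/2
g′′(1) = -1/4
g′′′(1) = 3/8
g^(4)(1) = -15/16
g^(5)(1) = 105/32
g^(6)(1) = -945/64

-21/1024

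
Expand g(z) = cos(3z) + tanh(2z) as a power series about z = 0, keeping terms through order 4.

Combine the two series term by term.
[z^0] = 1;  [z^1] = 2;  [z^2] = -9/2;  [z^3] = -8/3;  [z^4] = 27/8.

27*z^4/8 - 8*z^3/3 - 9*z^2/2 + 2*z + 1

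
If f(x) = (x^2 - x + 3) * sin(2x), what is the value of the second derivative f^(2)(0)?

-4

Distribute the polynomial across the series and collect like powers.
The coefficient of x^2 in the expansion is -2, so f′′(0) = 2! * (-2) = -4.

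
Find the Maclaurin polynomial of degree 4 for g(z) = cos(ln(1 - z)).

Let u equal the inner series; expand the outer function in u and truncate.
[z^0] = 1;  [z^1] = 0;  [z^2] = -1/2;  [z^3] = -1/2;  [z^4] = -5/12.

-5*z^4/12 - z^3/2 - z^2/2 + 1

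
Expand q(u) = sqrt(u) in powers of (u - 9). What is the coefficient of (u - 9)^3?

1/3888

q(9) = 3
q′(9) = 1/6
q′′(9) = -1/108
q′′′(9) = 1/648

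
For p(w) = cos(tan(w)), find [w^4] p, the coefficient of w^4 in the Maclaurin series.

Substitute the inner expansion into the outer series and collect powers.
[w^0] = 1;  [w^1] = 0;  [w^2] = -1/2;  [w^3] = 0;  [w^4] = -7/24.

-7/24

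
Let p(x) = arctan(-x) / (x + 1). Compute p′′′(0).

Multiply the numerator's expansion by the denominator's geometric series.
From the series, [x^3] p = -2/3; multiply by 3! = 6 to get -4.

-4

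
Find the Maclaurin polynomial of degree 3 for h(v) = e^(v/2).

Differentiate repeatedly and evaluate at the center.
[v^0] = 1;  [v^1] = 1/2;  [v^2] = 1/8;  [v^3] = 1/48.

v^3/48 + v^2/8 + v/2 + 1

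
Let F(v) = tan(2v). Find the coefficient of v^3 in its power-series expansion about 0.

Use the known series and substitute for the argument.
F(0) = 0
F′(0) = 2
F′′(0) = 0
F′′′(0) = 16
So c_3 = F′′′(0)/3! = 8/3.

8/3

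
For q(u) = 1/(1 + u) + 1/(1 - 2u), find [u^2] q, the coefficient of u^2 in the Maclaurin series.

Combine the two series term by term.
[u^0] = 2;  [u^1] = 1;  [u^2] = 5.

5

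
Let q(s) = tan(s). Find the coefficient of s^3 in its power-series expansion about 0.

Differentiate repeatedly and evaluate at the center.
q(0) = 0
q′(0) = 1
q′′(0) = 0
q′′′(0) = 2
The Taylor polynomial is Σ q^(k)(0)/k! · s^k.

1/3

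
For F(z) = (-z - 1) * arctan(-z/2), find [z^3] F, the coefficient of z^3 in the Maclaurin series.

Multiply each power in the prefactor through the base expansion.
F(0) = 0
F′(0) = 1/2
F′′(0) = 1
F′′′(0) = -1/4

-1/24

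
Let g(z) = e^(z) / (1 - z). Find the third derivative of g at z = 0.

Expand each factor separately, then convolve coefficients.
The coefficient of z^3 in the expansion is 8/3, so g′′′(0) = 3! * (8/3) = 16.

16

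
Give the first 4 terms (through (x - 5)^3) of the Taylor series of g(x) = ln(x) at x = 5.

Apply the Taylor formula c_k = f^(k)(a)/k!.

(x - 5)^3/375 - (x - 5)^2/50 + (x - 5)/5 + ln(5)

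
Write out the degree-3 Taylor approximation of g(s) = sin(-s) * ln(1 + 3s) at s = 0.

9*s^3/2 - 3*s^2

Expand each factor separately, then convolve coefficients.
[s^0] = 0;  [s^1] = 0;  [s^2] = -3;  [s^3] = 9/2.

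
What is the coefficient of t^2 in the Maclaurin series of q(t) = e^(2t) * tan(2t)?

4

Write out both Maclaurin series and multiply, keeping only the needed powers.
q(0) = 0
q′(0) = 2
q′′(0) = 8
The Taylor polynomial is Σ q^(k)(0)/k! · t^k.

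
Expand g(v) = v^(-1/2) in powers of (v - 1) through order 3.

g(1) = 1
g′(1) = -1/2
g′′(1) = 3/4
g′′′(1) = -15/8
Then c_k = g^(k)(1)/k! gives each Taylor coefficient.

-5*(v - 1)^3/16 + 3*(v - 1)^2/8 - (v - 1)/2 + 1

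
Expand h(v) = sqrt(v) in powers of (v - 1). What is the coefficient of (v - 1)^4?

-5/128

h(1) = 1
h′(1) = 1/2
h′′(1) = -1/4
h′′′(1) = 3/8
h^(4)(1) = -15/16
So c_4 = h^(4)(1)/4! = -5/128.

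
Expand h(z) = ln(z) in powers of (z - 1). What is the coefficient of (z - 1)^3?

1/3

Differentiate repeatedly and evaluate at the center.
So c_3 = h′′′(1)/3! = 1/3.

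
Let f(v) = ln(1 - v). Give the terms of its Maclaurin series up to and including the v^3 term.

-v^3/3 - v^2/2 - v

f(0) = 0
f′(0) = -1
f′′(0) = -1
f′′′(0) = -2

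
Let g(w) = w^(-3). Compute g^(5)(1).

-2520

From the series, [(w - 1)^5] g = -21; multiply by 5! = 120 to get -2520.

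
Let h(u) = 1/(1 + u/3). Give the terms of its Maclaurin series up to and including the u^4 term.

[u^0] = 1;  [u^1] = -1/3;  [u^2] = 1/9;  [u^3] = -1/27;  [u^4] = 1/81.

u^4/81 - u^3/27 + u^2/9 - u/3 + 1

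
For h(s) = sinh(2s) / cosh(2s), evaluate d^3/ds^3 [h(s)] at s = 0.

Invert the denominator's series and multiply.
From the series, [s^3] h = -8/3; multiply by 3! = 6 to get -16.

-16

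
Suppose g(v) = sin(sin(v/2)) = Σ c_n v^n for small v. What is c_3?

-1/24

Let u equal the inner series; expand the outer function in u and truncate.
[v^0] = 0;  [v^1] = 1/2;  [v^2] = 0;  [v^3] = -1/24.
So c_3 = g′′′(0)/3! = -1/24.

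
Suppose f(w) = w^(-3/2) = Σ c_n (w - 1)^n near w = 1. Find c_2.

[(w - 1)^0] = 1;  [(w - 1)^1] = -3/2;  [(w - 1)^2] = 15/8.

15/8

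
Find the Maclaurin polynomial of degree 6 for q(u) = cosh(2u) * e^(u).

Write out both Maclaurin series and multiply, keeping only the needed powers.

73*u^6/144 + 121*u^5/120 + 41*u^4/24 + 13*u^3/6 + 5*u^2/2 + u + 1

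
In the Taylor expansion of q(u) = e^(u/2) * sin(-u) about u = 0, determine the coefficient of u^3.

1/24

Take the Cauchy product of the two expansions.
q(0) = 0
q′(0) = -1
q′′(0) = -1
q′′′(0) = 1/4
So c_3 = q′′′(0)/3! = 1/24.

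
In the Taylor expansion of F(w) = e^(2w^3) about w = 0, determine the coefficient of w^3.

[w^0] = 1;  [w^1] = 0;  [w^2] = 0;  [w^3] = 2.
So c_3 = F′′′(0)/3! = 2.

2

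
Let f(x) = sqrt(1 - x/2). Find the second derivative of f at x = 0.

-1/16

Apply the Taylor formula c_k = f^(k)(a)/k!.
The coefficient of x^2 in the expansion is -1/32, so f′′(0) = 2! * (-1/32) = -1/16.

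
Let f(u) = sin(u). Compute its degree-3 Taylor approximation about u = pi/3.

[(u - pi/3)^0] = sqrt(3)/2;  [(u - pi/3)^1] = 1/2;  [(u - pi/3)^2] = -sqrt(3)/4;  [(u - pi/3)^3] = -1/12.

-(u - pi/3)^3/12 - sqrt(3)*(u - pi/3)^2/4 + (u - pi/3)/2 + sqrt(3)/2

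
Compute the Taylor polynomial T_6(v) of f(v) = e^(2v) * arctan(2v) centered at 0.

Take the Cauchy product of the two expansions.
f(0) = 0
f′(0) = 2
f′′(0) = 8
f′′′(0) = 8
f^(4)(0) = -64
f^(5)(0) = 288
f^(6)(0) = 7040
Dividing each by k! gives the coefficients c_0, ..., c_6.

88*v^6/9 + 12*v^5/5 - 8*v^4/3 + 4*v^3/3 + 4*v^2 + 2*v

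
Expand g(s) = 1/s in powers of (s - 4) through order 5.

-(s - 4)^5/4096 + (s - 4)^4/1024 - (s - 4)^3/256 + (s - 4)^2/64 - (s - 4)/16 + 1/4

g(4) = 1/4
g′(4) = -1/16
g′′(4) = 1/32
g′′′(4) = -3/128
g^(4)(4) = 3/128
g^(5)(4) = -15/512
Dividing each by k! gives the coefficients c_0, ..., c_5.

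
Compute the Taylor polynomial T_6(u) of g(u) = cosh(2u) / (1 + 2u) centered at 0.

4444*u^6/45 - 148*u^5/3 + 74*u^4/3 - 12*u^3 + 6*u^2 - 2*u + 1

Multiply the two series term by term and collect like powers.
[u^0] = 1;  [u^1] = -2;  [u^2] = 6;  [u^3] = -12;  [u^4] = 74/3;  [u^5] = -148/3;  [u^6] = 4444/45.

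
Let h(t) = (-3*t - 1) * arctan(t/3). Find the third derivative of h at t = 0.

Distribute the polynomial across the series and collect like powers.
The coefficient of t^3 in the expansion is 1/81, so h′′′(0) = 3! * (1/81) = 2/27.

2/27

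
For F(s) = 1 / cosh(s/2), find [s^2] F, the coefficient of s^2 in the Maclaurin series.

Invert the denominator's series and multiply.

-1/8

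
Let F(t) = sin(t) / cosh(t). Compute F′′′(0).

-4

Write the quotient as an unknown series and match coefficients against numerator = denominator · series.
The coefficient of t^3 in the expansion is -2/3, so F′′′(0) = 3! * (-2/3) = -4.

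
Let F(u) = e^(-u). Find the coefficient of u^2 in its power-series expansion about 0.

[u^0] = 1;  [u^1] = -1;  [u^2] = 1/2.
So c_2 = F′′(0)/2! = 1/2.

1/2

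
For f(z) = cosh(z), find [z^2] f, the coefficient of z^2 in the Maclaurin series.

f(0) = 1
f′(0) = 0
f′′(0) = 1
Then c_k = f^(k)(0)/k! gives each Taylor coefficient.

1/2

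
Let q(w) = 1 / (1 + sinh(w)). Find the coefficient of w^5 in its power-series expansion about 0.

Expand as Σ (-1)^k u^k with u equal to the inner function's series.
So c_5 = q^(5)(0)/5! = -181/120.

-181/120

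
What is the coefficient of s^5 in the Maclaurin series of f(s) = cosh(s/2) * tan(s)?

341/1920

Expand each factor separately, then convolve coefficients.
f(0) = 0
f′(0) = 1
f′′(0) = 0
f′′′(0) = 11/4
f^(4)(0) = 0
f^(5)(0) = 341/16
Then c_k = f^(k)(0)/k! gives each Taylor coefficient.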